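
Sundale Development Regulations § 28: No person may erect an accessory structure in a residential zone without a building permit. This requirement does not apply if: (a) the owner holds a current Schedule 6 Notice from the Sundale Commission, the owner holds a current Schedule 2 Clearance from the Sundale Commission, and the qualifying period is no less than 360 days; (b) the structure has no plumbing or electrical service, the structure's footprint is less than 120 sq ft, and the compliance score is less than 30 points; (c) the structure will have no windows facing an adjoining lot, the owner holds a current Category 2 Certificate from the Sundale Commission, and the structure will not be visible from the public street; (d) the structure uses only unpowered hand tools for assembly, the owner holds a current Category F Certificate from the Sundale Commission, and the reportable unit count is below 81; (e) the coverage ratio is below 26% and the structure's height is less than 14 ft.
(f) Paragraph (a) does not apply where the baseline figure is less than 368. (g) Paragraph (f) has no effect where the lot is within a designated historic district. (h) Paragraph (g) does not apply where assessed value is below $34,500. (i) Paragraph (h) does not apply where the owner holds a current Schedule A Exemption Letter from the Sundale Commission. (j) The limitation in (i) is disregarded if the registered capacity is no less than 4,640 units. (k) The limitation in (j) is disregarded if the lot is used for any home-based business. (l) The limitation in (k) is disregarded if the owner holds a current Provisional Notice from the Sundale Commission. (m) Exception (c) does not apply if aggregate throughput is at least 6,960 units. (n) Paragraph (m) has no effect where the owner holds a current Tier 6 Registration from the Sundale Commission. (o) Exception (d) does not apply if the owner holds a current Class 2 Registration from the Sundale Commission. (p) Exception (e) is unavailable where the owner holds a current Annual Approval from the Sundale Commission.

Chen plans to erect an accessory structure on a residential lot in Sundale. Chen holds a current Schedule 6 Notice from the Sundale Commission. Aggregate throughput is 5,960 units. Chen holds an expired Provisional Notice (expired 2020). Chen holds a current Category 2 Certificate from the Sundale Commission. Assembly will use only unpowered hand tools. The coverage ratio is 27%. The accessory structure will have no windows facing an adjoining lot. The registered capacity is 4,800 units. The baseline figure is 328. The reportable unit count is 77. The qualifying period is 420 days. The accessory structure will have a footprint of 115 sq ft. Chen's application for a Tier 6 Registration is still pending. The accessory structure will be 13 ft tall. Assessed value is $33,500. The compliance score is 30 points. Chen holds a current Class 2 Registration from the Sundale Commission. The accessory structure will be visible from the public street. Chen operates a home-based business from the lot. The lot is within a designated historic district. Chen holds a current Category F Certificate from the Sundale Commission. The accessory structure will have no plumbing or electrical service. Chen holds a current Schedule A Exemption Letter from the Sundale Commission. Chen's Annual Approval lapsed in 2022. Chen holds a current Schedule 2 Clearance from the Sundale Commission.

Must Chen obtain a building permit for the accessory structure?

Exception (a) is satisfied on its face — a current Schedule 6 Notice is held; a current Schedule 2 Clearance is held; the qualifying period is 420 days, meeting the 360 days threshold. Under paragraphs (f)–(l): (f) would limit (a) — the baseline figure is 328, less than the 368 limit — but (g) sets (f) aside: (g) operates against (f): the lot is in a historic district. (h) is engaged (assessed value is $33,500, below the $34,500 limit), but is overridden by (i): (i) applies — a current Schedule A Exemption Letter is held. (j) would limit (i) — the registered capacity is 4,800 units, meeting the 4,640 units threshold — but (k) sets (j) aside: (k) operates against (j): a home-based business operates on the lot. (l), which would lift (k), is not triggered — there is no Provisional Notice in force. (a) remains available.
Exception (b) does not apply: the compliance score is 30 points, not less than 30 points.
Exception (c) does not apply: the structure will be visible from the street.
Exception (d)'s conditions are all satisfied: assembly uses only hand tools; a current Category F Certificate is held; the reportable unit count is 77, below the 81 limit. Turning to paragraph (o): (o) is engaged — a current Class 2 Registration is held. So (d) is unavailable.
Exception (e) does not apply: the coverage ratio is 27%, not below 26%.

No — exception (a) applies; Chen does not need a building permit.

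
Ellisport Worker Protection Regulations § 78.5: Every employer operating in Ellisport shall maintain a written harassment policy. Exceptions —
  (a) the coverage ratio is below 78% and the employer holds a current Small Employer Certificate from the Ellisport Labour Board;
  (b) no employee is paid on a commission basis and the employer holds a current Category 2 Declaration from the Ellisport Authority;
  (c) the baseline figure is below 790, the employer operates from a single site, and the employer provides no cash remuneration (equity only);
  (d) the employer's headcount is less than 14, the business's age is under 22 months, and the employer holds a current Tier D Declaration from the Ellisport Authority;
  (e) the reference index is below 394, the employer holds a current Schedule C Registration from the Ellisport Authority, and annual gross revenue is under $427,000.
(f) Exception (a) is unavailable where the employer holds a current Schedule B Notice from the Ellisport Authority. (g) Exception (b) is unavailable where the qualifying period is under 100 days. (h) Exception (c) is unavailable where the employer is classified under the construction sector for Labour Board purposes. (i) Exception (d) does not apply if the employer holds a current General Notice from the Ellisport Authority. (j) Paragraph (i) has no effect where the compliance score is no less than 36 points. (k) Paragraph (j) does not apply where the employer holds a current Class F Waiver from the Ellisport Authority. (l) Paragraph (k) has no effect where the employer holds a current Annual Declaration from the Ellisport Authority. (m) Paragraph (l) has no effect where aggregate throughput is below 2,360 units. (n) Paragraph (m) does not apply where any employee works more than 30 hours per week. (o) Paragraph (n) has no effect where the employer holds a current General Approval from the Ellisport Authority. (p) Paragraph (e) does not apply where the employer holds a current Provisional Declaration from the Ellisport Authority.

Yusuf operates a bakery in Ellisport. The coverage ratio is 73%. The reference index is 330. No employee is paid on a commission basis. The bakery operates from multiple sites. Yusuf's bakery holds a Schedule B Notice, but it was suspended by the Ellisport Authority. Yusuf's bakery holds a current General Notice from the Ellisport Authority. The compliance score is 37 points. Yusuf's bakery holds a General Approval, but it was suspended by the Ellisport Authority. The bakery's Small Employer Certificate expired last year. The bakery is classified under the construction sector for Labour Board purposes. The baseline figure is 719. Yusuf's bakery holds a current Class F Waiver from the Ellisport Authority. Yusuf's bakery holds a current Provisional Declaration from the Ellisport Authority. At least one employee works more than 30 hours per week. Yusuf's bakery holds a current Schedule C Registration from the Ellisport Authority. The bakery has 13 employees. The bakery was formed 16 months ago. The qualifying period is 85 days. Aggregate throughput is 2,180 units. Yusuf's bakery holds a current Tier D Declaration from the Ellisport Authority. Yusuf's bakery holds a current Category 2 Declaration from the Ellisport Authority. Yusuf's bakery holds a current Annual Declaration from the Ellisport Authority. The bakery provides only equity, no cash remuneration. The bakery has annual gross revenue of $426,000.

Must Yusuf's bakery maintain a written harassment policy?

No — exception (d) applies; Yusuf's bakery is not required to maintain a written harassment policy.

Exception (a) does not apply: the Small Employer Certificate has expired.
Exception (b) is satisfied on its face — no employee is paid on commission; a current Category 2 Declaration is held. Turning to paragraph (g): (g) operates against (b): the qualifying period is 85 days, under the 100 days limit. Exception (b) does not apply.
Exception (c) fails — the employer operates from multiple sites.
Exception (d) is satisfied on its face — the employer's headcount is 13, less than the 14 limit; the business's age is 16 months, under the 22 months limit; a current Tier D Declaration is held. Under paragraphs (i)–(o): (i) would limit (d) — a current General Notice is held — but (j) sets (i) aside: (j) is triggered — the compliance score is 37 points, meeting the 36 points threshold. (k) applies (a current Class F Waiver is held), but is overridden by (l): (l) operates — a current Annual Declaration is held. (m) would limit (l) — aggregate throughput is 2,180 units, below the 2,360 units limit — but (n) sets (m) aside: (n) operates against (m): at least one employee exceeds 30 hours/week. (o) is inapplicable (there is no General Approval in force), so (n) stands. So (d) applies.
Exception (e)'s conditions are all satisfied: the reference index is 330, below the 394 limit; a current Schedule C Registration is held; annual gross revenue is $426,000, under the $427,000 limit. Turning to paragraph (p): (p) operates against (e): a current Provisional Declaration is held. Exception (e) does not apply.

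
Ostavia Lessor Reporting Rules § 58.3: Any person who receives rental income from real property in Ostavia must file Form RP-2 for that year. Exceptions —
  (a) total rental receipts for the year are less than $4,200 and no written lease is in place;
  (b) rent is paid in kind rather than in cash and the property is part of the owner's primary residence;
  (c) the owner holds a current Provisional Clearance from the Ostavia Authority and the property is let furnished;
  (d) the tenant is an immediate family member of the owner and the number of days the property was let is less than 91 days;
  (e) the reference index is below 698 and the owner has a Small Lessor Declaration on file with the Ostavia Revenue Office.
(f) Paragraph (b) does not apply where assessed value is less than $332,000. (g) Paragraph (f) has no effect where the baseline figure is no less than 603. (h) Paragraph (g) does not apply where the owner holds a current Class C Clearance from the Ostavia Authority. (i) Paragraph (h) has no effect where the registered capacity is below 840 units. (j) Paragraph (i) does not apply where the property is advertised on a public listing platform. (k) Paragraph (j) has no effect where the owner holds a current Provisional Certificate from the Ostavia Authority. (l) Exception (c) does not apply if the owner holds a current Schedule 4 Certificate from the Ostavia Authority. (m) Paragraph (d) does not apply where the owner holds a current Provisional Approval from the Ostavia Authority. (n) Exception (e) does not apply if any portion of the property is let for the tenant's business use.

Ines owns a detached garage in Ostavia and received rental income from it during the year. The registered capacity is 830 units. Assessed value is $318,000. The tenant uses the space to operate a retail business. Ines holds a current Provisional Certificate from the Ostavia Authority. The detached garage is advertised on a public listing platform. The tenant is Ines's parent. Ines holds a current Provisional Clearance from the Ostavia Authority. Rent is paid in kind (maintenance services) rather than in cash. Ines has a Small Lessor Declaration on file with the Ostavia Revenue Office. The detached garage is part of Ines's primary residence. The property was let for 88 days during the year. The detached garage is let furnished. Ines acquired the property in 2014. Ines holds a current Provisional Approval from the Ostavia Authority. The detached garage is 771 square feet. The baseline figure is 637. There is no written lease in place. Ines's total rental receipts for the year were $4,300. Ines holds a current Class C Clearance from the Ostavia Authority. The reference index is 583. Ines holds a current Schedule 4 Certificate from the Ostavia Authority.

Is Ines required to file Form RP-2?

No — exception (b) applies; Ines is not required to file Form RP-2.

Exception (a) requires that total rental receipts for the year are less than $4,200; but total rental receipts for the year are $4,300, not less than $4,200, so (a) is unavailable.
Exception (b)'s conditions are all satisfied: rent is paid in kind; the detached garage is part of the primary residence. Considering the limiting provisions: (f) is triggered (assessed value is $318,000, less than the $332,000 limit), but is displaced by (g): (g) operates against (f): the baseline figure is 637, meeting the 603 threshold. (h) would limit (g) — a current Class C Clearance is held — but (i) sets (h) aside: (i) operates against (h): the registered capacity is 830 units, below the 840 units limit. (j) is triggered (the property is publicly advertised), but is displaced by (k): (k) operates — a current Provisional Certificate is held. So (b) applies.
All of (c)'s requirements are met (a current Provisional Clearance is held; the property is let furnished). But applying paragraph (l): (l) operates against (c): a current Schedule 4 Certificate is held. So (c) is unavailable.
Exception (d) is satisfied on its face — the tenant is an immediate family member; the number of days the property was let is 88 days, less than the 91 days limit. But: (m) operates against (d): a current Provisional Approval is held. (d) is therefore removed.
All of (e)'s requirements are met (the reference index is 583, below the 698 limit; a Small Lessor Declaration is on file). But applying paragraph (n): (n) operates — the space is let for business use. (e) is therefore removed.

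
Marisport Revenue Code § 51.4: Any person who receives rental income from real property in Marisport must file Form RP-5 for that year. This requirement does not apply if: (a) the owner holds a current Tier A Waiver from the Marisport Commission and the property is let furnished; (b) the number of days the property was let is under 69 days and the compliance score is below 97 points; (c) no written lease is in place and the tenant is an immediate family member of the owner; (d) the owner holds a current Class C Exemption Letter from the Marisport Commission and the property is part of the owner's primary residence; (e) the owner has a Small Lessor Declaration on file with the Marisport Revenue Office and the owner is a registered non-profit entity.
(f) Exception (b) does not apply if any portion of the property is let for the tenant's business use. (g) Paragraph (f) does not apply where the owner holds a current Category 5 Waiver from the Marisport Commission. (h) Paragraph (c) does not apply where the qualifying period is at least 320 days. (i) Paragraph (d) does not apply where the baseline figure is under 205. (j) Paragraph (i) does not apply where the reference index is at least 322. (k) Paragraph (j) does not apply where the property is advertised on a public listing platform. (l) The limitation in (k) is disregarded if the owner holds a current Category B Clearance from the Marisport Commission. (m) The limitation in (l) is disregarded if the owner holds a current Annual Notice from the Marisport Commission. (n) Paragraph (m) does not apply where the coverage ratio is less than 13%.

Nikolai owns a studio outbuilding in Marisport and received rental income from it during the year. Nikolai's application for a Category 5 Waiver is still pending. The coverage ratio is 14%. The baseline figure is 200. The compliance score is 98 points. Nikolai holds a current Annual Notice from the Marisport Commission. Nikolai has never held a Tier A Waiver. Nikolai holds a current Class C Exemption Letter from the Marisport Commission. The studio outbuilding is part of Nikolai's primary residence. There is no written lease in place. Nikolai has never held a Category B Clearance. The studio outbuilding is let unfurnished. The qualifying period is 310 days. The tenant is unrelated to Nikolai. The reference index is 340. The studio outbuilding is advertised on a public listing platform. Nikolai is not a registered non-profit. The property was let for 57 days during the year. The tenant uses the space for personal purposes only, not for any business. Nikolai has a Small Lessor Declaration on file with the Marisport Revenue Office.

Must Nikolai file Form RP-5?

Exception (a) fails — no current Tier A Waiver is held.
Exception (b) requires that the compliance score is below 97 points; but the compliance score is 98 points, not below 97 points, so (b) is unavailable.
Exception (c) fails — the tenant is unrelated to the owner.
Exception (d)'s conditions are all satisfied: a current Class C Exemption Letter is held; the studio outbuilding is part of the primary residence. However, paragraphs (i)–(n) must be considered: (i) operates against (d): the baseline figure is 200, under the 205 limit. (j) would limit (i) — the reference index is 340, meeting the 322 threshold — but (k) sets (j) aside: (k) is triggered — the property is publicly advertised. (l) is inapplicable (no current Category B Clearance is held), so (k) stands. Exception (d) does not apply.
Exception (e) requires that the owner is a registered non-profit entity; but Nikolai is not a registered non-profit, so (e) is unavailable.
None of the exceptions is available; § 51.4 applies in full.

Yes — Nikolai must file Form RP-5.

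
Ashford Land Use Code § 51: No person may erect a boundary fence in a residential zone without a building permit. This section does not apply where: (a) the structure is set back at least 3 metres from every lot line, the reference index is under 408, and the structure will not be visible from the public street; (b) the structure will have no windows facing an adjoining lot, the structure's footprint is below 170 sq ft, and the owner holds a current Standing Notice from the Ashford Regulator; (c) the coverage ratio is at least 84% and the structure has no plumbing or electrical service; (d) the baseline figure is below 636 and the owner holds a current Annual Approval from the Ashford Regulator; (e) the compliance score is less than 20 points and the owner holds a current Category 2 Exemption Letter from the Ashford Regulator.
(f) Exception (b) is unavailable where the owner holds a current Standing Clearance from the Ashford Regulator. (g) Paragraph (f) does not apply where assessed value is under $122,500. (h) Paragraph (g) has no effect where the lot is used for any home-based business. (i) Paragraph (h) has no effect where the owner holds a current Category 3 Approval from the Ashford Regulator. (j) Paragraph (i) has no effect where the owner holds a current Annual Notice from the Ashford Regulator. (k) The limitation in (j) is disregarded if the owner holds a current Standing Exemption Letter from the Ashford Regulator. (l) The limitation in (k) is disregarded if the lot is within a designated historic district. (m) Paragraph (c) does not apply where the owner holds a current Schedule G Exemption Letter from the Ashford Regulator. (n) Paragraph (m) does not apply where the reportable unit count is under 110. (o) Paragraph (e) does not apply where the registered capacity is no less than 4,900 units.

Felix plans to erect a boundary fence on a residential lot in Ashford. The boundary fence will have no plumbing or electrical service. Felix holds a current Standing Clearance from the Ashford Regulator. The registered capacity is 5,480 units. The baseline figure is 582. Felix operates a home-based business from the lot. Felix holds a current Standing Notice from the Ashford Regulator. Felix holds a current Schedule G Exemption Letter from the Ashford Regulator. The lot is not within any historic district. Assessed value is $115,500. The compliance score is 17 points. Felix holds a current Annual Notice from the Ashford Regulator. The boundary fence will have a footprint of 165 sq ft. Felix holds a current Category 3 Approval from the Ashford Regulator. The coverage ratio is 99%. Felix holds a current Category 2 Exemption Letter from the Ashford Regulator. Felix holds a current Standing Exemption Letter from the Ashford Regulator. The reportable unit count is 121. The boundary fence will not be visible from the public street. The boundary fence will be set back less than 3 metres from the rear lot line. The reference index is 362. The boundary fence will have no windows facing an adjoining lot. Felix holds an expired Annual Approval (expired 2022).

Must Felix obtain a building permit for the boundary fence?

Exception (a) fails — the rear setback is under 3 m.
Exception (b)'s conditions are all satisfied: no windows face an adjoining lot; the structure's footprint is 165 sq ft, below the 170 sq ft limit; a current Standing Notice is held. Considering the limiting provisions: (f) would limit (b) — a current Standing Clearance is held — but (g) sets (f) aside: (g) operates — assessed value is $115,500, under the $122,500 limit. (h) would limit (g) — a home-based business operates on the lot — but (i) sets (h) aside: (i) is triggered — a current Category 3 Approval is held. (j) is triggered (a current Annual Notice is held), but is overridden by (k): (k) operates — a current Standing Exemption Letter is held. (l) is not triggered (the lot is not in a historic district), so (k) stands. (b) remains available.
Exception (c)'s conditions are all satisfied: the coverage ratio is 99%, meeting the 84% threshold; there is no plumbing or electrical service. However, paragraphs (m)–(n) must be considered: (m) operates against (c): a current Schedule G Exemption Letter is held. (n) is inapplicable (the reportable unit count is 121, not under 110), so (m) stands. So (c) is unavailable.
Exception (d) fails — no current Annual Approval is held.
Exception (e): the compliance score is 17 points, less than the 20 points limit; a current Category 2 Exemption Letter is held — every condition holds. But applying paragraph (o): (o) operates against (e): the registered capacity is 5,480 units, meeting the 4,900 units threshold. Exception (e) does not apply.

No — exception (b) applies; Felix does not need a building permit.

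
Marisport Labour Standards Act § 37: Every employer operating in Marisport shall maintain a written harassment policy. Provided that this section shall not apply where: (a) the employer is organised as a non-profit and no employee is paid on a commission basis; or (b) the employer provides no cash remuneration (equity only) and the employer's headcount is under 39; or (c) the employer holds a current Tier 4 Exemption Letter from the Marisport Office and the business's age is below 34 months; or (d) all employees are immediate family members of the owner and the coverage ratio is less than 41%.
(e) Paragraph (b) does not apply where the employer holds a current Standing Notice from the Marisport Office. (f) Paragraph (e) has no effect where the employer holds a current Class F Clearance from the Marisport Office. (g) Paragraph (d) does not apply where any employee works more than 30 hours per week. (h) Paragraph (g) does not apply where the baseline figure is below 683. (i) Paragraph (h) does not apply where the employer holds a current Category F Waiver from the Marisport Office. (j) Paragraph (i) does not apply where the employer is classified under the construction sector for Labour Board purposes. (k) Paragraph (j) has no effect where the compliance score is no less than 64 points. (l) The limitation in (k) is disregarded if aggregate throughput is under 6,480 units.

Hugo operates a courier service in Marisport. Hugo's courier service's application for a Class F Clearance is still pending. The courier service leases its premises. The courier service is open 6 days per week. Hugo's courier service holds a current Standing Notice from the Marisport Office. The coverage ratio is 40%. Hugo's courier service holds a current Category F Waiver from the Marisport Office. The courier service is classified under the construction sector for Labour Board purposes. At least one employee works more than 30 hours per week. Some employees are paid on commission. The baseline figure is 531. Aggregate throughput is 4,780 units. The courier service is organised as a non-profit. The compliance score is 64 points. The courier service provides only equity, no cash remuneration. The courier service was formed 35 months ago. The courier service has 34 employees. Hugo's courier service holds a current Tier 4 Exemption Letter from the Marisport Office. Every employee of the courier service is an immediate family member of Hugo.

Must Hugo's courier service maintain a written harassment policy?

No — exception (d) applies; Hugo's courier service is not required to maintain a written harassment policy.

Exception (a) requires that no employee is paid on a commission basis; but some employees are paid on commission, so (a) is unavailable.
Exception (b): remuneration is equity-only; the employer's headcount is 34, under the 39 limit — every condition holds. Turning to paragraphs (e)–(f): (e) is engaged — a current Standing Notice is held. (f) does not operate here (the Class F Clearance is not current), so (e) stands. Exception (b) does not apply.
Exception (c) does not apply: the business's age is 35 months, not below 34 months.
All of (d)'s requirements are met (every employee is an immediate family member; the coverage ratio is 40%, less than the 41% limit). Under paragraphs (g)–(l): (g) would limit (d) — at least one employee exceeds 30 hours/week — but (h) sets (g) aside: (h) is triggered — the baseline figure is 531, below the 683 limit. (i) would limit (h) — a current Category F Waiver is held — but (j) sets (i) aside: (j) operates — the courier service is classified under the construction sector. (k) is triggered (the compliance score is 64 points, meeting the 64 points threshold), but yields to (l): (l) is triggered — aggregate throughput is 4,780 units, under the 6,480 units limit. So (d) applies.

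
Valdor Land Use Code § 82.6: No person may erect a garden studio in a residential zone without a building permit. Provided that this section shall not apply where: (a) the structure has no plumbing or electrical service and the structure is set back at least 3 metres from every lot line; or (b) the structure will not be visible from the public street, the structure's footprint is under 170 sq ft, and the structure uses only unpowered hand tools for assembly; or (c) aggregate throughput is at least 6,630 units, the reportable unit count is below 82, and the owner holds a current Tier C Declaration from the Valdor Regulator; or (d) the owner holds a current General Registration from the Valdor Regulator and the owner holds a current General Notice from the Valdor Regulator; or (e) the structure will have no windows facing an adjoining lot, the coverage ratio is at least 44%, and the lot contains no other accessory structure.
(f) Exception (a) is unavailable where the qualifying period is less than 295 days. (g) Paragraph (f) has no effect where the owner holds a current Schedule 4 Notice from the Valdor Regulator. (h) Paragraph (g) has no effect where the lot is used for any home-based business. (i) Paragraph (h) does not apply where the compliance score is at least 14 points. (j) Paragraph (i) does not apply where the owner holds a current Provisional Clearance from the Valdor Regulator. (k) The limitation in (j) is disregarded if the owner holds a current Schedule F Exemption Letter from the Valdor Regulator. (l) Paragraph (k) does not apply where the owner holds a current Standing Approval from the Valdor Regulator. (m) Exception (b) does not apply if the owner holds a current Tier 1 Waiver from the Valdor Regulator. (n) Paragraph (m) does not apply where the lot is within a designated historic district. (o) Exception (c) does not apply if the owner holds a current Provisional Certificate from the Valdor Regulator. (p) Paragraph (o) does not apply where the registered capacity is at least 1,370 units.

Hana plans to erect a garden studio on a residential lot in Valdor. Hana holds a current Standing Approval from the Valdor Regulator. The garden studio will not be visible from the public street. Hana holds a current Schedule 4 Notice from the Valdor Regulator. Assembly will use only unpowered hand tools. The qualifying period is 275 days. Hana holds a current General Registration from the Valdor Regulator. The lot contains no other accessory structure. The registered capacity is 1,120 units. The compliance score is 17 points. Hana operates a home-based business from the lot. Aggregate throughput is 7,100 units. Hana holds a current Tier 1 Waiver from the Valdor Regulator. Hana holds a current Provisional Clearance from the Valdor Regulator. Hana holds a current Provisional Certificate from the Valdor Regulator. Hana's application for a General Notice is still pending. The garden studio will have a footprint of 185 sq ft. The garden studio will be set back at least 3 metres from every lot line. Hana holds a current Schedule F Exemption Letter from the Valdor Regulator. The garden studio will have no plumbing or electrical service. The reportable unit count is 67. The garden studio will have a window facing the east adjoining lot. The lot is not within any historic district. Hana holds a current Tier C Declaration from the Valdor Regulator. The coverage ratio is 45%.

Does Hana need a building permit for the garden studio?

Yes — Hana must obtain a building permit.

All of (a)'s requirements are met (there is no plumbing or electrical service; the setback is at least 3 m on every side). Turning to paragraphs (f)–(l): (f) applies — the qualifying period is 275 days, less than the 295 days limit. (g) operates (a current Schedule 4 Notice is held), but yields to (h): (h) operates against (g): a home-based business operates on the lot. (i) applies (the compliance score is 17 points, meeting the 14 points threshold), but yields to (j): (j) is triggered — a current Provisional Clearance is held. (k) would limit (j) — a current Schedule F Exemption Letter is held — but (l) sets (k) aside: (l) is engaged — a current Standing Approval is held. (a) is therefore removed.
Exception (b) does not apply: the structure's footprint is 185 sq ft, not under 170 sq ft.
Exception (c) is satisfied on its face — aggregate throughput is 7,100 units, meeting the 6,630 units threshold; the reportable unit count is 67, below the 82 limit; a current Tier C Declaration is held. But applying paragraphs (o)–(p): (o) is triggered — a current Provisional Certificate is held. (p) is not triggered (the registered capacity is 1,120 units, short of 1,370 units), so (o) stands. So (c) is unavailable.
Exception (d) fails — no current General Notice is held.
Exception (e) fails — a window faces an adjoining lot.
Every exception is unavailable, so the rule governs.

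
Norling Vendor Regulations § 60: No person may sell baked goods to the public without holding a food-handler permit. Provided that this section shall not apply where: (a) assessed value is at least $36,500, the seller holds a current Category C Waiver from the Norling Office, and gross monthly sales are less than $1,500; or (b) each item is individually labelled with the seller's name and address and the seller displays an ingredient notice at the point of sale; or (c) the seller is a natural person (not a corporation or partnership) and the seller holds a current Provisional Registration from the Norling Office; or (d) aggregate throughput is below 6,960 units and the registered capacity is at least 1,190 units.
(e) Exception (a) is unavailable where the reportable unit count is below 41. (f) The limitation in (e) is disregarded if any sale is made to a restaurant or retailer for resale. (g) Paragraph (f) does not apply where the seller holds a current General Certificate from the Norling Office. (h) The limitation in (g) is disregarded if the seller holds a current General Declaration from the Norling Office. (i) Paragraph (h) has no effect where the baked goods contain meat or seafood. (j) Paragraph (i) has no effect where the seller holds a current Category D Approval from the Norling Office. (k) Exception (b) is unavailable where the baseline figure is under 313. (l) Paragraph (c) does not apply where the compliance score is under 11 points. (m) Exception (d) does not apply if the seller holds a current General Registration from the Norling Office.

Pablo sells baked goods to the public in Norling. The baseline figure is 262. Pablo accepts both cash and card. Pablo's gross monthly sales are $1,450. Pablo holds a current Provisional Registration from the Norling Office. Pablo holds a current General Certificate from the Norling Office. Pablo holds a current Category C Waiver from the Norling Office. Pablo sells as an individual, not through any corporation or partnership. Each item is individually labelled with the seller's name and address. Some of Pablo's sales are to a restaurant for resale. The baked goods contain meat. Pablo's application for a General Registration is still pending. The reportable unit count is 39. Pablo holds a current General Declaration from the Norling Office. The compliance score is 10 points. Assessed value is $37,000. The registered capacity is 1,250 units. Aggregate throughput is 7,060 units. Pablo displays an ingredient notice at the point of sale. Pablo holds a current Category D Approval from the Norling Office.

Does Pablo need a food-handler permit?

Exception (a): assessed value is $37,000, meeting the $36,500 threshold; a current Category C Waiver is held; gross monthly sales are $1,450, less than the $1,500 limit — every condition holds. Considering the limiting provisions: (e) would limit (a) — the reportable unit count is 39, below the 41 limit — but (f) sets (e) aside: (f) operates against (e): some sales are to a restaurant for resale. (g) is triggered (a current General Certificate is held), but is overridden by (h): (h) operates against (g): a current General Declaration is held. (i) is triggered (the baked goods contain meat), but yields to (j): (j) operates against (i): a current Category D Approval is held. Exception (a) stands.
Exception (b): items are individually labelled; an ingredient notice is displayed — every condition holds. Turning to paragraph (k): (k) operates against (b): the baseline figure is 262, under the 313 limit. (b) is therefore removed.
Exception (c) is satisfied on its face — the seller is a natural person; a current Provisional Registration is held. Turning to paragraph (l): (l) operates against (c): the compliance score is 10 points, under the 11 points limit. (c) is therefore removed.
Exception (d) fails — aggregate throughput is 7,060 units, not below 6,960 units.

No — exception (a) applies; Pablo is not required to hold a food-handler permit.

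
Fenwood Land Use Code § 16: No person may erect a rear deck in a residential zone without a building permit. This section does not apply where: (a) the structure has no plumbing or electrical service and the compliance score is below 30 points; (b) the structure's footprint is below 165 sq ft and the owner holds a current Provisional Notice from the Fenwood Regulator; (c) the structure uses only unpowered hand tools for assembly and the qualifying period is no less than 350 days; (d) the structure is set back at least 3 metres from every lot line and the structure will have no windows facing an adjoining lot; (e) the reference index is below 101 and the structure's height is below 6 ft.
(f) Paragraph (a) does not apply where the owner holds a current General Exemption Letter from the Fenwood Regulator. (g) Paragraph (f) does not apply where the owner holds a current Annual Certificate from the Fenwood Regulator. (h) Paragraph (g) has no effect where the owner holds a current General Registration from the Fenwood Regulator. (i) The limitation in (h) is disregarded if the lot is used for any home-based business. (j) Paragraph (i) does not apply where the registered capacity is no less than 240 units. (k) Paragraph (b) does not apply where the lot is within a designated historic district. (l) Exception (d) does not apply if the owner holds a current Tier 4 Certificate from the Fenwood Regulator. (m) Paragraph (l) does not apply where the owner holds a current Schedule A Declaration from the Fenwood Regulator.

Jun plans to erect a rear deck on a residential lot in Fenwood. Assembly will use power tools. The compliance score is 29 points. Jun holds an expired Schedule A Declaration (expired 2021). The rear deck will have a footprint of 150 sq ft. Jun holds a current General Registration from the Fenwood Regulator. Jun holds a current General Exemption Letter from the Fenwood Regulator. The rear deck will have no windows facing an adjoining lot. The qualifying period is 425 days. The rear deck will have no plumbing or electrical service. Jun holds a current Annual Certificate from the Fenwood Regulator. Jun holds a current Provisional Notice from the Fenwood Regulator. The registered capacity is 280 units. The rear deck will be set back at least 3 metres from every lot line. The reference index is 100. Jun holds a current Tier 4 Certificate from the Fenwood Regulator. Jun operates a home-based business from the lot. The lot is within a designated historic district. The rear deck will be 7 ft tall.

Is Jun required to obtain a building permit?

Exception (a) is satisfied on its face — there is no plumbing or electrical service; the compliance score is 29 points, below the 30 points limit. However, paragraphs (f)–(j) must be considered: (f) operates against (a): a current General Exemption Letter is held. (g) would limit (f) — a current Annual Certificate is held — but (h) sets (g) aside: (h) applies — a current General Registration is held. (i) operates (a home-based business operates on the lot), but is displaced by (j): (j) is triggered — the registered capacity is 280 units, meeting the 240 units threshold. (a) is therefore removed.
Exception (b) is satisfied on its face — the structure's footprint is 150 sq ft, below the 165 sq ft limit; a current Provisional Notice is held. But: (k) operates — the lot is in a historic district. Exception (b) does not apply.
Exception (c) requires that the structure uses only unpowered hand tools for assembly; but assembly uses power tools, so (c) is unavailable.
All of (d)'s requirements are met (the setback is at least 3 m on every side; no windows face an adjoining lot). But applying paragraphs (l)–(m): (l) is engaged — a current Tier 4 Certificate is held. (m), which would lift (l), does not operate here — no current Schedule A Declaration is held. Exception (d) does not apply.
Exception (e) requires that the structure's height is below 6 ft; but the structure's height is 7 ft, not below 6 ft, so (e) is unavailable.
No exception applies. The general rule governs.

Yes — Jun must obtain a building permit.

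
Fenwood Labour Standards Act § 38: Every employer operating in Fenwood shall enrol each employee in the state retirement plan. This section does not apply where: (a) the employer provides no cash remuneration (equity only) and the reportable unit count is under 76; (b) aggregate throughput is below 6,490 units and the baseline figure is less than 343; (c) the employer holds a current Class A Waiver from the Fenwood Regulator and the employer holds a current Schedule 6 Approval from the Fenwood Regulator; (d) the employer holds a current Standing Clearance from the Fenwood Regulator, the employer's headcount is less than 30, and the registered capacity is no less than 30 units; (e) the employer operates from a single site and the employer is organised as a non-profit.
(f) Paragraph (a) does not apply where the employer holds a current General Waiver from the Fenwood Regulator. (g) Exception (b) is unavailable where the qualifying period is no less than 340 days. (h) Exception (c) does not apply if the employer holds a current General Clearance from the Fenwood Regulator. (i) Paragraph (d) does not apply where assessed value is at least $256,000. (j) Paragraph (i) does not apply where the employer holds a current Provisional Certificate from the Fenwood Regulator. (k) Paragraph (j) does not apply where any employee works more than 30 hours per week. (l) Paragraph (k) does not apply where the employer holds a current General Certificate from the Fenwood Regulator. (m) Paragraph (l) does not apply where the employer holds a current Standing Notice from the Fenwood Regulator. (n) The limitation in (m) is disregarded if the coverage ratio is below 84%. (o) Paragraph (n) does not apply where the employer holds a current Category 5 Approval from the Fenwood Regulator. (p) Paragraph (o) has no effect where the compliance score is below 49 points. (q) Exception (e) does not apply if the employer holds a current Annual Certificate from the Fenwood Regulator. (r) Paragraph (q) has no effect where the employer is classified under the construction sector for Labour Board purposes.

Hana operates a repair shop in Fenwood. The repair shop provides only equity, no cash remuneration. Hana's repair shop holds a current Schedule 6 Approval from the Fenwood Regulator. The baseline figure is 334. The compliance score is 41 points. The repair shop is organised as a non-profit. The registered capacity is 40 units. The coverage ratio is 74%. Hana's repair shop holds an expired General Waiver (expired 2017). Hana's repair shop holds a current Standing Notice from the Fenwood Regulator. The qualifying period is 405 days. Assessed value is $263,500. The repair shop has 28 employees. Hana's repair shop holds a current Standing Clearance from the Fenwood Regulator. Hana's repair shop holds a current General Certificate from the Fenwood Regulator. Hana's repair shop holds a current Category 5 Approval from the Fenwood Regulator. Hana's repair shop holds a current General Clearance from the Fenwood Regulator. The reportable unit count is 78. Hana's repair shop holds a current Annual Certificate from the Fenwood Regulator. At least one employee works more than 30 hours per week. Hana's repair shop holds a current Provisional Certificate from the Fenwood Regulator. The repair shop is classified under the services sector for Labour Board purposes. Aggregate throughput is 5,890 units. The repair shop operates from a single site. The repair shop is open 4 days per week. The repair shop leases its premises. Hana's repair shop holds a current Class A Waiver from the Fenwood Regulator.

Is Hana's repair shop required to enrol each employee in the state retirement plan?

Exception (a) does not apply: the reportable unit count is 78, not under 76.
All of (b)'s requirements are met (aggregate throughput is 5,890 units, below the 6,490 units limit; the baseline figure is 334, less than the 343 limit). But applying paragraph (g): (g) operates — the qualifying period is 405 days, meeting the 340 days threshold. (b) is therefore removed.
Exception (c)'s conditions are all satisfied: a current Class A Waiver is held; a current Schedule 6 Approval is held. Turning to paragraph (h): (h) operates against (c): a current General Clearance is held. Exception (c) does not apply.
All of (d)'s requirements are met (a current Standing Clearance is held; the employer's headcount is 28, less than the 30 limit; the registered capacity is 40 units, meeting the 30 units threshold). Applying paragraphs (i)–(p): (i) would limit (d) — assessed value is $263,500, meeting the $256,000 threshold — but (j) sets (i) aside: (j) is engaged — a current Provisional Certificate is held. (k) operates (at least one employee exceeds 30 hours/week), but is set aside by (l): (l) applies — a current General Certificate is held. (m) is engaged (a current Standing Notice is held), but is displaced by (n): (n) operates against (m): the coverage ratio is 74%, below the 84% limit. (o) is triggered (a current Category 5 Approval is held), but is set aside by (p): (p) operates — the compliance score is 41 points, below the 49 points limit. Exception (d) stands.
Exception (e) is satisfied on its face — the employer operates from a single site; the employer is a non-profit. However, paragraphs (q)–(r) must be considered: (q) operates against (e): a current Annual Certificate is held. (r) is not engaged (the repair shop is classified under the services sector), so (q) stands. Exception (e) does not apply.

No — exception (d) applies; Hana's repair shop is not required to enrol each employee in the state retirement plan.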